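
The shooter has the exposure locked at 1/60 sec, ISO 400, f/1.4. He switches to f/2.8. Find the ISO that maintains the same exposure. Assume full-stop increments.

ISO 1600

Aperture: f/1.4 → f/2 → f/2.8 — 2 stops narrower (darker).
Need 2 stops brighter from the ISO: 400 → 800 → 1600.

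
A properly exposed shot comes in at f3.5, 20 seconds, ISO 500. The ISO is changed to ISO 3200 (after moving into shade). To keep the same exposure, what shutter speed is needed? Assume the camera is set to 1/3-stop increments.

ISO: 500 → 640 → 800 → 1000 → 1250 → 1600 → 2000 → 2500 → 3200 — 2 2/3 stops raised (brighter).
Need 2 2/3 stops darker from the shutter speed: 20 → 15 → 13 → 10 → 8 → 6 → 5 → 4 → 3.2.

3.2 s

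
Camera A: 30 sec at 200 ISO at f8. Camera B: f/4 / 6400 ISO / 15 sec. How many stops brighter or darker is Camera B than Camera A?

6 stops brighter

Aperture: f/8 → f/5.6 → f/4 — 2 stops larger aperture (brighter).
Shutter speed: 30 → 15 — 1 stop shorter (darker).
ISO: 200 → 400 → 800 → 1600 → 3200 → 6400 — 5 stops higher (brighter).
Net: +2 −1 +5 = +6 stops.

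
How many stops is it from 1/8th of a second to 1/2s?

1/8 → 1/4 → 1/2 — count the steps: 2 stops.

2 stops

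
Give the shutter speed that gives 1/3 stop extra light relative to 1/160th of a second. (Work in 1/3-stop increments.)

1/125s

Shutter speed: 1/160 → 1/125 — 1/3 stop longer (brighter).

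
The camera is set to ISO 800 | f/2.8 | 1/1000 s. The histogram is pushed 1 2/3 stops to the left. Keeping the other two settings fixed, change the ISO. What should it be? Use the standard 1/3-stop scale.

ISO 2500

Underexposed by 1 2/3 stops → need 1 2/3 stops brighter.
ISO: 800 → 1000 → 1250 → 1600 → 2000 → 2500.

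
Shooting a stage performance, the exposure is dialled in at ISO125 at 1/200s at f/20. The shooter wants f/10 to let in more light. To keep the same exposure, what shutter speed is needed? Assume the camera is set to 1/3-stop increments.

1/800s

Aperture: f/20 → f/18 → f/16 → f/14 → f/13 → f/11 → f/10 — 2 stops opened up (brighter).
Need 2 stops darker from the shutter speed: 1/200 → 1/250 → 1/320 → 1/400 → 1/500 → 1/640 → 1/800.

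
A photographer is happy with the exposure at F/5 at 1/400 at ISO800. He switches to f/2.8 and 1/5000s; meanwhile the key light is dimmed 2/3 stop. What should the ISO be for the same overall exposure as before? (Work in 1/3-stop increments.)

Scene light: 2/3 stop darker.
Aperture: f/5 → f/4.5 → f/4 → f/3.5 → f/3.2 → f/2.8 — 1 2/3 stops opened up (brighter).
Shutter speed: 1/400 → 1/500 → 1/640 → 1/800 → 1/1000 → 1/1250 → 1/1600 → 1/2000 → 1/2500 → 1/3200 → 1/4000 → 1/5000 — 3 2/3 stops faster (darker).
Net so far: 2 2/3 stops darker. ISO: 800 → 1000 → 1250 → 1600 → 2000 → 2500 → 3200 → 4000 → 5000.

ISO 5000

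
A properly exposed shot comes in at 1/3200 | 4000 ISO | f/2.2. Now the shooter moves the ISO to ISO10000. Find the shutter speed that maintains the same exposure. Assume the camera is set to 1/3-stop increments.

1/8000s

ISO: 4000 → 5000 → 6400 → 8000 → 10000 — 1 1/3 stops raised (brighter).
Need 1 1/3 stops darker from the shutter speed: 1/3200 → 1/4000 → 1/5000 → 1/6400 → 1/8000.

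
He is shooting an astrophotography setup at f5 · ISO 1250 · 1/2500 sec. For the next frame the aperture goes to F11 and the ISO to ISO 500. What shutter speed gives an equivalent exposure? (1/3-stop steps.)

1/200s

Aperture: f/5 → f/5.6 → f/6.3 → f/7.1 → f/8 → f/9 → f/10 → f/11 — 2 1/3 stops smaller aperture (darker).
ISO: 1250 → 1000 → 800 → 640 → 500 — 1 1/3 stops dropped (darker).
Net change so far: 3 2/3 stops darker. Offset with the shutter speed: 1/2500 → 1/2000 → 1/1600 → 1/1250 → 1/1000 → 1/800 → 1/640 → 1/500 → 1/400 → 1/320 → 1/250 → 1/200.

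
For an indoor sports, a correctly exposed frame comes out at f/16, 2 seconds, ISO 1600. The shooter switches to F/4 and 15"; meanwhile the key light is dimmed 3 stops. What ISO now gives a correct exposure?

ISO 100

Scene light: 3 stops darker.
Aperture: f/16 → f/11 → f/8 → f/5.6 → f/4 — 4 stops larger aperture (brighter).
Shutter speed: 2 → 4 → 8 → 15 — 3 stops longer (brighter).
Net so far: 4 stops brighter. ISO: 1600 → 800 → 400 → 200 → 100.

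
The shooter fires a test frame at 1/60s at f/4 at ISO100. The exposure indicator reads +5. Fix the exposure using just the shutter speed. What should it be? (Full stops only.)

Overexposed by 5 stops → need 5 stops darker.
Shutter speed: 1/60 → 1/125 → 1/250 → 1/500 → 1/1000 → 1/2000.

1/2000s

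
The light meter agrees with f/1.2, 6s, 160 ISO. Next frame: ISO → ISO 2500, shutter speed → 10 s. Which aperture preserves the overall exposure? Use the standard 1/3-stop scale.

f/6.3

ISO: 160 → 200 → 250 → 320 → 400 → 500 → 640 → 800 → 1000 → 1250 → 1600 → 2000 → 2500 — 4 stops higher (brighter).
Shutter speed: 6 → 8 → 10 — 2/3 stop slower (brighter).
Net change so far: 4 2/3 stops brighter. Offset with the aperture: f/1.2 → f/1.4 → f/1.6 → f/1.8 → f/2 → f/2.2 → f/2.5 → f/2.8 → f/3.2 → f/3.5 → f/4 → f/4.5 → f/5 → f/5.6 → f/6.3.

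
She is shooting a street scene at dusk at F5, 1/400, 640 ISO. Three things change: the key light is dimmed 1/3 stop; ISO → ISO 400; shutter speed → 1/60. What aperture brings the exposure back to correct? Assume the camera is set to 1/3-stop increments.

f/9

Scene light: 1/3 stop darker.
ISO: 640 → 500 → 400 — 2/3 stop lower (darker).
Shutter speed: 1/400 → 1/320 → 1/250 → 1/200 → 1/160 → 1/125 → 1/100 → 1/80 → 1/60 — 2 2/3 stops longer (brighter).
Net so far: 1 2/3 stops brighter. Aperture: f/5 → f/5.6 → f/6.3 → f/7.1 → f/8 → f/9.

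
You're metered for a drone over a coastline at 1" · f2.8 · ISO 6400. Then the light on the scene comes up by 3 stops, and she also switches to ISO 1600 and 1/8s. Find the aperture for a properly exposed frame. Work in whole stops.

Scene light: 3 stops brighter.
ISO: 6400 → 3200 → 1600 — 2 stops lower (darker).
Shutter speed: 1 → 1/2 → 1/4 → 1/8 — 3 stops shorter (darker).
Net so far: 2 stops darker. Aperture: f/2.8 → f/2 → f/1.4.

f/1.4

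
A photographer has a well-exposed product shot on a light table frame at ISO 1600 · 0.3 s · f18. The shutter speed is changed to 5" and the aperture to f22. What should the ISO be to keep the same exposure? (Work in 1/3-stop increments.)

ISO 160

Shutter speed: 0.3 → 0.4 → 0.5 → 0.6 → 0.8 → 1 → 1.3 → 1.6 → 2 → 2.5 → 3.2 → 4 → 5 — 4 stops slower (brighter).
Aperture: f/18 → f/20 → f/22 — 2/3 stop stopped down (darker).
Net change so far: 3 1/3 stops brighter. Offset with the ISO: 1600 → 1250 → 1000 → 800 → 640 → 500 → 400 → 320 → 250 → 200 → 160.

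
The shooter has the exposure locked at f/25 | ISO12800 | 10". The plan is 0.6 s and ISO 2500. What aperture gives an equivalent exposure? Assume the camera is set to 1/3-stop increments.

f/2.8

Shutter speed: 10 → 8 → 6 → 5 → 4 → 3.2 → 2.5 → 2 → 1.6 → 1.3 → 1 → 0.8 → 0.6 — 4 stops shorter (darker).
ISO: 12800 → 10000 → 8000 → 6400 → 5000 → 4000 → 3200 → 2500 — 2 1/3 stops lower (darker).
Net change so far: 6 1/3 stops darker. Offset with the aperture: f/25 → f/22 → f/20 → f/18 → f/16 → f/14 → f/13 → f/11 → f/10 → f/9 → f/8 → f/7.1 → f/6.3 → f/5.6 → f/5 → f/4.5 → f/4 → f/3.5 → f/3.2 → f/2.8.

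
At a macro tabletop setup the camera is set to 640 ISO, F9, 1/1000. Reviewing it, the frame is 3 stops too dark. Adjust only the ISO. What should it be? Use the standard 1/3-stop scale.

Underexposed by 3 stops → need 3 stops brighter.
ISO: 640 → 800 → 1000 → 1250 → 1600 → 2000 → 2500 → 3200 → 4000 → 5000.

ISO 5000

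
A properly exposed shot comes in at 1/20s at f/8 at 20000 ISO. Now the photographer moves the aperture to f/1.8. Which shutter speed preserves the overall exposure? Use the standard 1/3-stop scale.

Aperture: f/8 → f/7.1 → f/6.3 → f/5.6 → f/5 → f/4.5 → f/4 → f/3.5 → f/3.2 → f/2.8 → f/2.5 → f/2.2 → f/2 → f/1.8 — 4 1/3 stops larger aperture (brighter).
Need 4 1/3 stops darker from the shutter speed: 1/20 → 1/25 → 1/30 → 1/40 → 1/50 → 1/60 → 1/80 → 1/100 → 1/125 → 1/160 → 1/200 → 1/250 → 1/320 → 1/400.

1/400s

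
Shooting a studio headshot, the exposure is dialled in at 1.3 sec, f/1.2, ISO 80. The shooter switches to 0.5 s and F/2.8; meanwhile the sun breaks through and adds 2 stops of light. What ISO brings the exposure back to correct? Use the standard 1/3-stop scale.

Scene light: 2 stops brighter.
Shutter speed: 1.3 → 1 → 0.8 → 0.6 → 0.5 — 1 1/3 stops faster (darker).
Aperture: f/1.2 → f/1.4 → f/1.6 → f/1.8 → f/2 → f/2.2 → f/2.5 → f/2.8 — 2 1/3 stops smaller aperture (darker).
Net so far: 1 2/3 stops darker. ISO: 80 → 100 → 125 → 160 → 200 → 250.

ISO 250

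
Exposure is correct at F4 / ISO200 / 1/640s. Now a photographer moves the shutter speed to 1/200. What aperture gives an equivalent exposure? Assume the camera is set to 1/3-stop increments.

Shutter speed: 1/640 → 1/500 → 1/400 → 1/320 → 1/250 → 1/200 — 1 2/3 stops longer (brighter).
Need 1 2/3 stops darker from the aperture: f/4 → f/4.5 → f/5 → f/5.6 → f/6.3 → f/7.1.

f/7.1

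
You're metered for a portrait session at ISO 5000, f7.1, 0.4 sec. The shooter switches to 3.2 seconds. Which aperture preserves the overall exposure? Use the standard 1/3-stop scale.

f/20

Shutter speed: 0.4 → 0.5 → 0.6 → 0.8 → 1 → 1.3 → 1.6 → 2 → 2.5 → 3.2 — 3 stops longer (brighter).
Need 3 stops darker from the aperture: f/7.1 → f/8 → f/9 → f/10 → f/11 → f/13 → f/14 → f/16 → f/18 → f/20.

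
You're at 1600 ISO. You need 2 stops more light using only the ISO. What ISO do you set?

ISO 6400

ISO: 1600 → 3200 → 6400 — 2 stops higher (brighter).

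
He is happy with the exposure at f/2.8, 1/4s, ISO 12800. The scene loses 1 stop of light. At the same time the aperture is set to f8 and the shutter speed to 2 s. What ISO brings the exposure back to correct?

Scene light: 1 stop darker.
Aperture: f/2.8 → f/4 → f/5.6 → f/8 — 3 stops smaller aperture (darker).
Shutter speed: 1/4 → 1/2 → 1 → 2 — 3 stops slower (brighter).
Net so far: 1 stop darker. ISO: 12800 → 25600.

ISO 25600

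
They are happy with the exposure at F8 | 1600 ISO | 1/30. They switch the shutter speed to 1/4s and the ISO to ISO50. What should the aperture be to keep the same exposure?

Shutter speed: 1/30 → 1/15 → 1/8 → 1/4 — 3 stops longer (brighter).
ISO: 1600 → 800 → 400 → 200 → 100 → 50 — 5 stops dropped (darker).
Net change so far: 2 stops darker. Offset with the aperture: f/8 → f/5.6 → f/4.

f/4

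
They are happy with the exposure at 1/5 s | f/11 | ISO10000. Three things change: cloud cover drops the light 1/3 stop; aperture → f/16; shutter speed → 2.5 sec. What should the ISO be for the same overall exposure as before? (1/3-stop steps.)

Scene light: 1/3 stop darker.
Aperture: f/11 → f/13 → f/14 → f/16 — 1 stop narrower (darker).
Shutter speed: 1/5 → 1/4 → 0.3 → 0.4 → 0.5 → 0.6 → 0.8 → 1 → 1.3 → 1.6 → 2 → 2.5 — 3 2/3 stops longer (brighter).
Net so far: 2 1/3 stops brighter. ISO: 10000 → 8000 → 6400 → 5000 → 4000 → 3200 → 2500 → 2000.

ISO 2000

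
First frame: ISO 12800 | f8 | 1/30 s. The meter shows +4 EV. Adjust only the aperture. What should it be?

Overexposed by 4 stops → need 4 stops darker.
Aperture: f/8 → f/11 → f/16 → f/22 → f/32.

f/32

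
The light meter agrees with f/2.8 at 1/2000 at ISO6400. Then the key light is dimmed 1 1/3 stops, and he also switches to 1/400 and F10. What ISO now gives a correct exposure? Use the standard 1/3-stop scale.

Scene light: 1 1/3 stops darker.
Shutter speed: 1/2000 → 1/1600 → 1/1250 → 1/1000 → 1/800 → 1/640 → 1/500 → 1/400 — 2 1/3 stops longer (brighter).
Aperture: f/2.8 → f/3.2 → f/3.5 → f/4 → f/4.5 → f/5 → f/5.6 → f/6.3 → f/7.1 → f/8 → f/9 → f/10 — 3 2/3 stops stopped down (darker).
Net so far: 2 2/3 stops darker. ISO: 6400 → 8000 → 10000 → 12800 → 16000 → 20000 → 25600 → 32000 → 40000.

ISO 40000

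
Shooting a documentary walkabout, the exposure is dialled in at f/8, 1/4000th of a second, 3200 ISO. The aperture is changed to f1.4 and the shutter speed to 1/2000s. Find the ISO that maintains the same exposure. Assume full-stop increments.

ISO 50

Aperture: f/8 → f/5.6 → f/4 → f/2.8 → f/2 → f/1.4 — 5 stops larger aperture (brighter).
Shutter speed: 1/4000 → 1/2000 — 1 stop longer (brighter).
Net change so far: 6 stops brighter. Offset with the ISO: 3200 → 1600 → 800 → 400 → 200 → 100 → 50.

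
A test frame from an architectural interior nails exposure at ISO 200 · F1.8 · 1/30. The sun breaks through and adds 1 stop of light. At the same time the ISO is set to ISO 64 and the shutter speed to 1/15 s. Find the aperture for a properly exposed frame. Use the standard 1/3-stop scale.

f/2

Scene light: 1 stop brighter.
ISO: 200 → 160 → 125 → 100 → 80 → 64 — 1 2/3 stops dropped (darker).
Shutter speed: 1/30 → 1/25 → 1/20 → 1/15 — 1 stop slower (brighter).
Net so far: 1/3 stop brighter. Aperture: f/1.8 → f/2.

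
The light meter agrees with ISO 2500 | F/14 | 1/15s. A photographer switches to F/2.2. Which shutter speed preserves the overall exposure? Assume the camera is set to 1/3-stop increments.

1/640s

Aperture: f/14 → f/13 → f/11 → f/10 → f/9 → f/8 → f/7.1 → f/6.3 → f/5.6 → f/5 → f/4.5 → f/4 → f/3.5 → f/3.2 → f/2.8 → f/2.5 → f/2.2 — 5 1/3 stops wider (brighter).
Need 5 1/3 stops darker from the shutter speed: 1/15 → 1/20 → 1/25 → 1/30 → 1/40 → 1/50 → 1/60 → 1/80 → 1/100 → 1/125 → 1/160 → 1/200 → 1/250 → 1/320 → 1/400 → 1/500 → 1/640.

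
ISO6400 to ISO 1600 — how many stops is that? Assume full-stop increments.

2 stops

6400 → 3200 → 1600 — count the steps: 2 stops.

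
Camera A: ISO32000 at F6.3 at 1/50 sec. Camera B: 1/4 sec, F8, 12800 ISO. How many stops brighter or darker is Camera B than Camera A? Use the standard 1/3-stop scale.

Aperture: f/6.3 → f/7.1 → f/8 — 2/3 stop narrower (darker).
Shutter speed: 1/50 → 1/40 → 1/30 → 1/25 → 1/20 → 1/15 → 1/13 → 1/10 → 1/8 → 1/6 → 1/5 → 1/4 — 3 2/3 stops longer (brighter).
ISO: 32000 → 25600 → 20000 → 16000 → 12800 — 1 1/3 stops lower (darker).
Net: −2/3 +3 2/3 −1 1/3 = +1 2/3 stops.

1 2/3 stops brighter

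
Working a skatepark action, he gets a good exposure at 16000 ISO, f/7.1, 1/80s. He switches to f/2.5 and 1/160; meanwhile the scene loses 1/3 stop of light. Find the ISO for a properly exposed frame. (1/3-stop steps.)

Scene light: 1/3 stop darker.
Aperture: f/7.1 → f/6.3 → f/5.6 → f/5 → f/4.5 → f/4 → f/3.5 → f/3.2 → f/2.8 → f/2.5 — 3 stops larger aperture (brighter).
Shutter speed: 1/80 → 1/100 → 1/125 → 1/160 — 1 stop faster (darker).
Net so far: 1 2/3 stops brighter. ISO: 16000 → 12800 → 10000 → 8000 → 6400 → 5000.

ISO 5000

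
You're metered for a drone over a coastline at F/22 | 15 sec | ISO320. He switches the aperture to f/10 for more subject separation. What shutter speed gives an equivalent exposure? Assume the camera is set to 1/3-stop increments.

3.2 s

Aperture: f/22 → f/20 → f/18 → f/16 → f/14 → f/13 → f/11 → f/10 — 2 1/3 stops larger aperture (brighter).
Need 2 1/3 stops darker from the shutter speed: 15 → 13 → 10 → 8 → 6 → 5 → 4 → 3.2.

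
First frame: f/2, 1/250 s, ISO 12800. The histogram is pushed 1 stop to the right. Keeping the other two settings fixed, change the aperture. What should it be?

f/2.8

Overexposed by 1 stop → need 1 stop darker.
Aperture: f/2 → f/2.8.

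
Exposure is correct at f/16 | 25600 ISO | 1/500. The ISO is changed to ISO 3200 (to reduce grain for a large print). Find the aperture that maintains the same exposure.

f/5.6

ISO: 25600 → 12800 → 6400 → 3200 — 3 stops dropped (darker).
Need 3 stops brighter from the aperture: f/16 → f/11 → f/8 → f/5.6.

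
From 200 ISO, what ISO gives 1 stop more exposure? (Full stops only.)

ISO 400

ISO: 200 → 400 — 1 stop higher (brighter).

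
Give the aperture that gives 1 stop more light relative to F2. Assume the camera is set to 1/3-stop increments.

f/1.4

Aperture: f/2 → f/1.8 → f/1.6 → f/1.4 — 1 stop wider (brighter).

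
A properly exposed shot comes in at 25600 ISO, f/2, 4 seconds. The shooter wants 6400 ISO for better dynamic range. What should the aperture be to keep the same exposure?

ISO: 25600 → 12800 → 6400 — 2 stops dropped (darker).
Need 2 stops brighter from the aperture: f/2 → f/1.4 → f/1.0.

f/1.0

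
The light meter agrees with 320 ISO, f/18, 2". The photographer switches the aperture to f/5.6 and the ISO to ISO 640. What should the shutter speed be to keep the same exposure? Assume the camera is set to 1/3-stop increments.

Aperture: f/18 → f/16 → f/14 → f/13 → f/11 → f/10 → f/9 → f/8 → f/7.1 → f/6.3 → f/5.6 — 3 1/3 stops larger aperture (brighter).
ISO: 320 → 400 → 500 → 640 — 1 stop higher (brighter).
Net change so far: 4 1/3 stops brighter. Offset with the shutter speed: 2 → 1.6 → 1.3 → 1 → 0.8 → 0.6 → 0.5 → 0.4 → 0.3 → 1/4 → 1/5 → 1/6 → 1/8 → 1/10.

1/10s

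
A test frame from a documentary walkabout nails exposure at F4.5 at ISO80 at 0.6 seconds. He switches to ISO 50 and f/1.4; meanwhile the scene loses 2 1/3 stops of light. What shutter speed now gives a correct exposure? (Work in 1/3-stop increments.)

Scene light: 2 1/3 stops darker.
ISO: 80 → 64 → 50 — 2/3 stop dropped (darker).
Aperture: f/4.5 → f/4 → f/3.5 → f/3.2 → f/2.8 → f/2.5 → f/2.2 → f/2 → f/1.8 → f/1.6 → f/1.4 — 3 1/3 stops wider (brighter).
Net so far: 1/3 stop brighter. Shutter speed: 0.6 → 0.5.

0.5 s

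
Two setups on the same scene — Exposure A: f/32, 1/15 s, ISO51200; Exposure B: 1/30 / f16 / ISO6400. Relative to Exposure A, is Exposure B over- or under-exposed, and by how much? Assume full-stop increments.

Aperture: f/32 → f/22 → f/16 — 2 stops wider (brighter).
Shutter speed: 1/15 → 1/30 — 1 stop faster (darker).
ISO: 51200 → 25600 → 12800 → 6400 — 3 stops dropped (darker).
Net: +2 −1 −3 = −2 stops.

2 stops darker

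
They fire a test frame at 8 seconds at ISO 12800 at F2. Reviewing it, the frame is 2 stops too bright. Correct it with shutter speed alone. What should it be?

Overexposed by 2 stops → need 2 stops darker.
Shutter speed: 8 → 4 → 2.

2 s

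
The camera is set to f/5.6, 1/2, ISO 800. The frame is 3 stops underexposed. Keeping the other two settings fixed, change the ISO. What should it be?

ISO 6400

Underexposed by 3 stops → need 3 stops brighter.
ISO: 800 → 1600 → 3200 → 6400.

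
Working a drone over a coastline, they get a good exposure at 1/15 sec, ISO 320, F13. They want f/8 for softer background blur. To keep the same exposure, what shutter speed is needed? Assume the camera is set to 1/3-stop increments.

Aperture: f/13 → f/11 → f/10 → f/9 → f/8 — 1 1/3 stops larger aperture (brighter).
Need 1 1/3 stops darker from the shutter speed: 1/15 → 1/20 → 1/25 → 1/30 → 1/40.

1/40s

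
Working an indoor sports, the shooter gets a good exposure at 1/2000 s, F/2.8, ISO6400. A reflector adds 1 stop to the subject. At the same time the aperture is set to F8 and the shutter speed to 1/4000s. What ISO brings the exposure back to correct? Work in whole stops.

ISO 51200

Scene light: 1 stop brighter.
Aperture: f/2.8 → f/4 → f/5.6 → f/8 — 3 stops stopped down (darker).
Shutter speed: 1/2000 → 1/4000 — 1 stop faster (darker).
Net so far: 3 stops darker. ISO: 6400 → 12800 → 25600 → 51200.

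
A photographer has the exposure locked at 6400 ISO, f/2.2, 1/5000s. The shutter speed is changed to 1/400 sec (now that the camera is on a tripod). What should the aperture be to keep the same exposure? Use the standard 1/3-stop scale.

f/8

Shutter speed: 1/5000 → 1/4000 → 1/3200 → 1/2500 → 1/2000 → 1/1600 → 1/1250 → 1/1000 → 1/800 → 1/640 → 1/500 → 1/400 — 3 2/3 stops longer (brighter).
Need 3 2/3 stops darker from the aperture: f/2.2 → f/2.5 → f/2.8 → f/3.2 → f/3.5 → f/4 → f/4.5 → f/5 → f/5.6 → f/6.3 → f/7.1 → f/8.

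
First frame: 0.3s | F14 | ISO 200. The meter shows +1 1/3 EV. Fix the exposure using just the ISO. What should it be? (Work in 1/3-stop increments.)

Overexposed by 1 1/3 stops → need 1 1/3 stops darker.
ISO: 200 → 160 → 125 → 100 → 80.

ISO 80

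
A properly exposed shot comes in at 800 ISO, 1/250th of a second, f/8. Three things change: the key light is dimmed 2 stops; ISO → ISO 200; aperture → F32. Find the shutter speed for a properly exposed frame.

Scene light: 2 stops darker.
ISO: 800 → 400 → 200 — 2 stops lower (darker).
Aperture: f/8 → f/11 → f/16 → f/22 → f/32 — 4 stops stopped down (darker).
Net so far: 8 stops darker. Shutter speed: 1/250 → 1/125 → 1/60 → 1/30 → 1/15 → 1/8 → 1/4 → 1/2 → 1.

1 s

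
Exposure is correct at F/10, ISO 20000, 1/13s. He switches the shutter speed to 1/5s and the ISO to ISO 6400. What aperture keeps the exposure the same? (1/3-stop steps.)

Shutter speed: 1/13 → 1/10 → 1/8 → 1/6 → 1/5 — 1 1/3 stops slower (brighter).
ISO: 20000 → 16000 → 12800 → 10000 → 8000 → 6400 — 1 2/3 stops dropped (darker).
Net change so far: 1/3 stop darker. Offset with the aperture: f/10 → f/9.

f/9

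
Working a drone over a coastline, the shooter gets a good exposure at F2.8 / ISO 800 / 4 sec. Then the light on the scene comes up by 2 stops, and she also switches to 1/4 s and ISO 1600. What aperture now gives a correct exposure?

Scene light: 2 stops brighter.
Shutter speed: 4 → 2 → 1 → 1/2 → 1/4 — 4 stops faster (darker).
ISO: 800 → 1600 — 1 stop higher (brighter).
Net so far: 1 stop darker. Aperture: f/2.8 → f/2.

f/2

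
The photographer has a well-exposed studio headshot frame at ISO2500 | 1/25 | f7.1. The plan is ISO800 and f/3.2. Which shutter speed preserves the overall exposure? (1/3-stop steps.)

ISO: 2500 → 2000 → 1600 → 1250 → 1000 → 800 — 1 2/3 stops lower (darker).
Aperture: f/7.1 → f/6.3 → f/5.6 → f/5 → f/4.5 → f/4 → f/3.5 → f/3.2 — 2 1/3 stops larger aperture (brighter).
Net change so far: 2/3 stop brighter. Offset with the shutter speed: 1/25 → 1/30 → 1/40.

1/40s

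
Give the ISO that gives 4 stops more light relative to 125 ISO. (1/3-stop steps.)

ISO: 125 → 160 → 200 → 250 → 320 → 400 → 500 → 640 → 800 → 1000 → 1250 → 1600 → 2000 — 4 stops raised (brighter).

ISO 2000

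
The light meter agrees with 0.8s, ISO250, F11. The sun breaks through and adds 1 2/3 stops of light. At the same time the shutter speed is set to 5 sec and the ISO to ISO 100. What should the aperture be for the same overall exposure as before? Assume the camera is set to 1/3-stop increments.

Scene light: 1 2/3 stops brighter.
Shutter speed: 0.8 → 1 → 1.3 → 1.6 → 2 → 2.5 → 3.2 → 4 → 5 — 2 2/3 stops slower (brighter).
ISO: 250 → 200 → 160 → 125 → 100 — 1 1/3 stops dropped (darker).
Net so far: 3 stops brighter. Aperture: f/11 → f/13 → f/14 → f/16 → f/18 → f/20 → f/22 → f/25 → f/29 → f/32.

f/32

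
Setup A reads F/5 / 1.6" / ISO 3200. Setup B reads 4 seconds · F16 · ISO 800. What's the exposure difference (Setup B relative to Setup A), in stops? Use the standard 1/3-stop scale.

Aperture: f/5 → f/5.6 → f/6.3 → f/7.1 → f/8 → f/9 → f/10 → f/11 → f/13 → f/14 → f/16 — 3 1/3 stops stopped down (darker).
Shutter speed: 1.6 → 2 → 2.5 → 3.2 → 4 — 1 1/3 stops longer (brighter).
ISO: 3200 → 2500 → 2000 → 1600 → 1250 → 1000 → 800 — 2 stops dropped (darker).
Net: −3 1/3 +1 1/3 −2 = −4 stops.

4 stops darker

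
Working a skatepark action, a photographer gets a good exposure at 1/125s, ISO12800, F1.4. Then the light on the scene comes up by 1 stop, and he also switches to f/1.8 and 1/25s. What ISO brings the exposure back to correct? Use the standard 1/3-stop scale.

Scene light: 1 stop brighter.
Aperture: f/1.4 → f/1.6 → f/1.8 — 2/3 stop stopped down (darker).
Shutter speed: 1/125 → 1/100 → 1/80 → 1/60 → 1/50 → 1/40 → 1/30 → 1/25 — 2 1/3 stops longer (brighter).
Net so far: 2 2/3 stops brighter. ISO: 12800 → 10000 → 8000 → 6400 → 5000 → 4000 → 3200 → 2500 → 2000.

ISO 2000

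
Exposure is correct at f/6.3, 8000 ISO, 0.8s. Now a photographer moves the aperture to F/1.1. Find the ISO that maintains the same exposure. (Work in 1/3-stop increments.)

ISO 250

Aperture: f/6.3 → f/5.6 → f/5 → f/4.5 → f/4 → f/3.5 → f/3.2 → f/2.8 → f/2.5 → f/2.2 → f/2 → f/1.8 → f/1.6 → f/1.4 → f/1.2 → f/1.1 — 5 stops opened up (brighter).
Need 5 stops darker from the ISO: 8000 → 6400 → 5000 → 4000 → 3200 → 2500 → 2000 → 1600 → 1250 → 1000 → 800 → 640 → 500 → 400 → 320 → 250.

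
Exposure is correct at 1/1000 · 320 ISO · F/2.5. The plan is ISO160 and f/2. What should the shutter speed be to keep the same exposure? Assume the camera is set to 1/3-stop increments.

1/800s

ISO: 320 → 250 → 200 → 160 — 1 stop dropped (darker).
Aperture: f/2.5 → f/2.2 → f/2 — 2/3 stop wider (brighter).
Net change so far: 1/3 stop darker. Offset with the shutter speed: 1/1000 → 1/800.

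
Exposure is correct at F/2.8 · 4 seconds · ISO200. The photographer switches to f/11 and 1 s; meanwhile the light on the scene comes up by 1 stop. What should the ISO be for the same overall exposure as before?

Scene light: 1 stop brighter.
Aperture: f/2.8 → f/4 → f/5.6 → f/8 → f/11 — 4 stops narrower (darker).
Shutter speed: 4 → 2 → 1 — 2 stops faster (darker).
Net so far: 5 stops darker. ISO: 200 → 400 → 800 → 1600 → 3200 → 6400.

ISO 6400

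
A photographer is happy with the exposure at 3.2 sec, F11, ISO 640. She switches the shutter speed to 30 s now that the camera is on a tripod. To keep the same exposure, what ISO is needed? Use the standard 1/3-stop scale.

ISO 64

Shutter speed: 3.2 → 4 → 5 → 6 → 8 → 10 → 13 → 15 → 20 → 25 → 30 — 3 1/3 stops slower (brighter).
Need 3 1/3 stops darker from the ISO: 640 → 500 → 400 → 320 → 250 → 200 → 160 → 125 → 100 → 80 → 64.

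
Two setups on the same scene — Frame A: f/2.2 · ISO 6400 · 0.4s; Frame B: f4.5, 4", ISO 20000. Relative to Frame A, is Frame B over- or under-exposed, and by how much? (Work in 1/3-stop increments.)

Aperture: f/2.2 → f/2.5 → f/2.8 → f/3.2 → f/3.5 → f/4 → f/4.5 — 2 stops stopped down (darker).
Shutter speed: 0.4 → 0.5 → 0.6 → 0.8 → 1 → 1.3 → 1.6 → 2 → 2.5 → 3.2 → 4 — 3 1/3 stops slower (brighter).
ISO: 6400 → 8000 → 10000 → 12800 → 16000 → 20000 — 1 2/3 stops raised (brighter).
Net: −2 +3 1/3 +1 2/3 = +3 stops.

3 stops brighter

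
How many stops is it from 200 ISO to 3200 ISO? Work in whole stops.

200 → 400 → 800 → 1600 → 3200 — count the steps: 4 stops.

4 stops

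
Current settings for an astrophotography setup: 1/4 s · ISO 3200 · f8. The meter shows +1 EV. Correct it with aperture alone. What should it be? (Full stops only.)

Overexposed by 1 stop → need 1 stop darker.
Aperture: f/8 → f/11.

f/11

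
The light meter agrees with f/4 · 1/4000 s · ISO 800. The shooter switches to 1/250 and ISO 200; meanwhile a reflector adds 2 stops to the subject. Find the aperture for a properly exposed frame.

Scene light: 2 stops brighter.
Shutter speed: 1/4000 → 1/2000 → 1/1000 → 1/500 → 1/250 — 4 stops slower (brighter).
ISO: 800 → 400 → 200 — 2 stops lower (darker).
Net so far: 4 stops brighter. Aperture: f/4 → f/5.6 → f/8 → f/11 → f/16.

f/16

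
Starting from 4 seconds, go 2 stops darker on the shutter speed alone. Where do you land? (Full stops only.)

Shutter speed: 4 → 2 → 1 — 2 stops faster (darker).

1 s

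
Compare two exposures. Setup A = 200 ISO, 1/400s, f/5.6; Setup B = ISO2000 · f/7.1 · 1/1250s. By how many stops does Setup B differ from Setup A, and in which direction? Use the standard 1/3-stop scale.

1 stop brighter

Aperture: f/5.6 → f/6.3 → f/7.1 — 2/3 stop narrower (darker).
Shutter speed: 1/400 → 1/500 → 1/640 → 1/800 → 1/1000 → 1/1250 — 1 2/3 stops faster (darker).
ISO: 200 → 250 → 320 → 400 → 500 → 640 → 800 → 1000 → 1250 → 1600 → 2000 — 3 1/3 stops higher (brighter).
Net: −2/3 −1 2/3 +3 1/3 = +1 stop.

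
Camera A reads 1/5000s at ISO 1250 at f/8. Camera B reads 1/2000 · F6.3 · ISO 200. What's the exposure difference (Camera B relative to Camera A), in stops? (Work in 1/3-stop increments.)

2/3 stop darker

Aperture: f/8 → f/7.1 → f/6.3 — 2/3 stop wider (brighter).
Shutter speed: 1/5000 → 1/4000 → 1/3200 → 1/2500 → 1/2000 — 1 1/3 stops slower (brighter).
ISO: 1250 → 1000 → 800 → 640 → 500 → 400 → 320 → 250 → 200 — 2 2/3 stops dropped (darker).
Net: +2/3 +1 1/3 −2 2/3 = −2/3 stops.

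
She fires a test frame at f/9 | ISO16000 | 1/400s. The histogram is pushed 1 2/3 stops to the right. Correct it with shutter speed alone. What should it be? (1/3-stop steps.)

Overexposed by 1 2/3 stops → need 1 2/3 stops darker.
Shutter speed: 1/400 → 1/500 → 1/640 → 1/800 → 1/1000 → 1/1250.

1/1250s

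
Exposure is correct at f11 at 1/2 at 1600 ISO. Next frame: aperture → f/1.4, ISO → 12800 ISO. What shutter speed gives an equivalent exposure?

Aperture: f/11 → f/8 → f/5.6 → f/4 → f/2.8 → f/2 → f/1.4 — 6 stops larger aperture (brighter).
ISO: 1600 → 3200 → 6400 → 12800 — 3 stops raised (brighter).
Net change so far: 9 stops brighter. Offset with the shutter speed: 1/2 → 1/4 → 1/8 → 1/15 → 1/30 → 1/60 → 1/125 → 1/250 → 1/500 → 1/1000.

1/1000s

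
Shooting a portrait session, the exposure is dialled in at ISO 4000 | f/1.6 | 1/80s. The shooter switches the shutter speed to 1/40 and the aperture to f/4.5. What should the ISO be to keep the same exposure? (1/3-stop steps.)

ISO 16000

Shutter speed: 1/80 → 1/60 → 1/50 → 1/40 — 1 stop longer (brighter).
Aperture: f/1.6 → f/1.8 → f/2 → f/2.2 → f/2.5 → f/2.8 → f/3.2 → f/3.5 → f/4 → f/4.5 — 3 stops stopped down (darker).
Net change so far: 2 stops darker. Offset with the ISO: 4000 → 5000 → 6400 → 8000 → 10000 → 12800 → 16000.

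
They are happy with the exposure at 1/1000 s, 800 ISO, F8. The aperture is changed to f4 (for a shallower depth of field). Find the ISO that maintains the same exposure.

ISO 200

Aperture: f/8 → f/5.6 → f/4 — 2 stops larger aperture (brighter).
Need 2 stops darker from the ISO: 800 → 400 → 200.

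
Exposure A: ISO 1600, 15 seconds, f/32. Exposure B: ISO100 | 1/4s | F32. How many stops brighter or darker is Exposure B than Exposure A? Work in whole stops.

10 stops darker

Aperture: unchanged.
Shutter speed: 15 → 8 → 4 → 2 → 1 → 1/2 → 1/4 — 6 stops shorter (darker).
ISO: 1600 → 800 → 400 → 200 → 100 — 4 stops dropped (darker).
Net: −6 −4 = −10 stops.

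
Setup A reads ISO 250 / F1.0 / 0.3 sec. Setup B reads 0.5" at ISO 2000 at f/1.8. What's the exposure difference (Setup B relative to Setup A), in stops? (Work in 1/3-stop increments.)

Aperture: f/1.0 → f/1.1 → f/1.2 → f/1.4 → f/1.6 → f/1.8 — 1 2/3 stops stopped down (darker).
Shutter speed: 0.3 → 0.4 → 0.5 — 2/3 stop slower (brighter).
ISO: 250 → 320 → 400 → 500 → 640 → 800 → 1000 → 1250 → 1600 → 2000 — 3 stops higher (brighter).
Net: −1 2/3 +2/3 +3 = +2 stops.

2 stops brighter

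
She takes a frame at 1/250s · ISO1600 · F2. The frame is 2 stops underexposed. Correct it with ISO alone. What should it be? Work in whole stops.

ISO 6400

Underexposed by 2 stops → need 2 stops brighter.
ISO: 1600 → 3200 → 6400.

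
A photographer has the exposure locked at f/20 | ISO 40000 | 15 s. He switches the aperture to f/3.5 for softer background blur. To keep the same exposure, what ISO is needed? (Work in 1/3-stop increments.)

ISO 1250

Aperture: f/20 → f/18 → f/16 → f/14 → f/13 → f/11 → f/10 → f/9 → f/8 → f/7.1 → f/6.3 → f/5.6 → f/5 → f/4.5 → f/4 → f/3.5 — 5 stops wider (brighter).
Need 5 stops darker from the ISO: 40000 → 32000 → 25600 → 20000 → 16000 → 12800 → 10000 → 8000 → 6400 → 5000 → 4000 → 3200 → 2500 → 2000 → 1600 → 1250.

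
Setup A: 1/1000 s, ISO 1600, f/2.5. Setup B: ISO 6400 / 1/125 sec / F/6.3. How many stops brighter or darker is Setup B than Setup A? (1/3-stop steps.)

2 1/3 stops brighter

Aperture: f/2.5 → f/2.8 → f/3.2 → f/3.5 → f/4 → f/4.5 → f/5 → f/5.6 → f/6.3 — 2 2/3 stops stopped down (darker).
Shutter speed: 1/1000 → 1/800 → 1/640 → 1/500 → 1/400 → 1/320 → 1/250 → 1/200 → 1/160 → 1/125 — 3 stops longer (brighter).
ISO: 1600 → 2000 → 2500 → 3200 → 4000 → 5000 → 6400 — 2 stops higher (brighter).
Net: −2 2/3 +3 +2 = +2 1/3 stops.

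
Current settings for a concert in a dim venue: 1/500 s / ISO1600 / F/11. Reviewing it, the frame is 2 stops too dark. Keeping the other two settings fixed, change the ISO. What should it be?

ISO 6400

Underexposed by 2 stops → need 2 stops brighter.
ISO: 1600 → 3200 → 6400.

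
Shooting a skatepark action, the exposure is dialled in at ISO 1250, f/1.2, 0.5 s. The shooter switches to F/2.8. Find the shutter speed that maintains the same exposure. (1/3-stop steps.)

2.5 s

Aperture: f/1.2 → f/1.4 → f/1.6 → f/1.8 → f/2 → f/2.2 → f/2.5 → f/2.8 — 2 1/3 stops stopped down (darker).
Need 2 1/3 stops brighter from the shutter speed: 0.5 → 0.6 → 0.8 → 1 → 1.3 → 1.6 → 2 → 2.5.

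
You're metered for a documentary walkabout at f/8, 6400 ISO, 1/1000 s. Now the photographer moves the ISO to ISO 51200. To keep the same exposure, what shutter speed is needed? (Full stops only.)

1/8000s

ISO: 6400 → 12800 → 25600 → 51200 — 3 stops raised (brighter).
Need 3 stops darker from the shutter speed: 1/1000 → 1/2000 → 1/4000 → 1/8000.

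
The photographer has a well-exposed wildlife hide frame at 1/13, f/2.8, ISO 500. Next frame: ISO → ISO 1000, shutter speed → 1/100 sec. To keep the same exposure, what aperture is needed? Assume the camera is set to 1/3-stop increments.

f/1.4

ISO: 500 → 640 → 800 → 1000 — 1 stop raised (brighter).
Shutter speed: 1/13 → 1/15 → 1/20 → 1/25 → 1/30 → 1/40 → 1/50 → 1/60 → 1/80 → 1/100 — 3 stops shorter (darker).
Net change so far: 2 stops darker. Offset with the aperture: f/2.8 → f/2.5 → f/2.2 → f/2 → f/1.8 → f/1.6 → f/1.4.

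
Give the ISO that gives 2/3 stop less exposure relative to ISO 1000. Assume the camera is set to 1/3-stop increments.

ISO: 1000 → 800 → 640 — 2/3 stop dropped (darker).

ISO 640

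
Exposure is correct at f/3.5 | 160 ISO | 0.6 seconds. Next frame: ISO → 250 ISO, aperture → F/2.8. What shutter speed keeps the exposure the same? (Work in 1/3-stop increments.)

1/4s

ISO: 160 → 200 → 250 — 2/3 stop raised (brighter).
Aperture: f/3.5 → f/3.2 → f/2.8 — 2/3 stop larger aperture (brighter).
Net change so far: 1 1/3 stops brighter. Offset with the shutter speed: 0.6 → 0.5 → 0.4 → 0.3 → 1/4.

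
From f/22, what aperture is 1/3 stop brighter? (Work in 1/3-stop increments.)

Aperture: f/22 → f/20 — 1/3 stop larger aperture (brighter).

f/20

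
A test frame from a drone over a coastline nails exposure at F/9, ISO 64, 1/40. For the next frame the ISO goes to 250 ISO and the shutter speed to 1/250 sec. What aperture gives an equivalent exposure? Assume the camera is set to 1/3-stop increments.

f/7.1

ISO: 64 → 80 → 100 → 125 → 160 → 200 → 250 — 2 stops higher (brighter).
Shutter speed: 1/40 → 1/50 → 1/60 → 1/80 → 1/100 → 1/125 → 1/160 → 1/200 → 1/250 — 2 2/3 stops faster (darker).
Net change so far: 2/3 stop darker. Offset with the aperture: f/9 → f/8 → f/7.1.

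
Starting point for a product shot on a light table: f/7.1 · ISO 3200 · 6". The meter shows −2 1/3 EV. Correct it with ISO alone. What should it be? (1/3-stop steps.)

Underexposed by 2 1/3 stops → need 2 1/3 stops brighter.
ISO: 3200 → 4000 → 5000 → 6400 → 8000 → 10000 → 12800 → 16000.

ISO 16000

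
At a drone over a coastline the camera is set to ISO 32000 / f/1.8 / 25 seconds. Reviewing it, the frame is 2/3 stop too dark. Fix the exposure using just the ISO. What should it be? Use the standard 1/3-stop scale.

ISO 51200

Underexposed by 2/3 stop → need 2/3 stop brighter.
ISO: 32000 → 40000 → 51200.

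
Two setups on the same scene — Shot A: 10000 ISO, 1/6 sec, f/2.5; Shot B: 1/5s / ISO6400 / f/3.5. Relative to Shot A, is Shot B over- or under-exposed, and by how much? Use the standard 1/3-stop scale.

Aperture: f/2.5 → f/2.8 → f/3.2 → f/3.5 — 1 stop stopped down (darker).
Shutter speed: 1/6 → 1/5 — 1/3 stop slower (brighter).
ISO: 10000 → 8000 → 6400 — 2/3 stop lower (darker).
Net: −1 +1/3 −2/3 = −1 1/3 stops.

1 1/3 stops darker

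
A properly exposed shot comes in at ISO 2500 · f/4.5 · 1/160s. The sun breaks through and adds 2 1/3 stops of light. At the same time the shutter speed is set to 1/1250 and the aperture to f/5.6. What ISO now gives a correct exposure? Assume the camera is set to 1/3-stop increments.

Scene light: 2 1/3 stops brighter.
Shutter speed: 1/160 → 1/200 → 1/250 → 1/320 → 1/400 → 1/500 → 1/640 → 1/800 → 1/1000 → 1/1250 — 3 stops shorter (darker).
Aperture: f/4.5 → f/5 → f/5.6 — 2/3 stop narrower (darker).
Net so far: 1 1/3 stops darker. ISO: 2500 → 3200 → 4000 → 5000 → 6400.

ISO 6400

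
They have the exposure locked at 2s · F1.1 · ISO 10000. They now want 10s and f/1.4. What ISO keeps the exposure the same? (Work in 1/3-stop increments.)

ISO 3200

Shutter speed: 2 → 2.5 → 3.2 → 4 → 5 → 6 → 8 → 10 — 2 1/3 stops longer (brighter).
Aperture: f/1.1 → f/1.2 → f/1.4 — 2/3 stop narrower (darker).
Net change so far: 1 2/3 stops brighter. Offset with the ISO: 10000 → 8000 → 6400 → 5000 → 4000 → 3200.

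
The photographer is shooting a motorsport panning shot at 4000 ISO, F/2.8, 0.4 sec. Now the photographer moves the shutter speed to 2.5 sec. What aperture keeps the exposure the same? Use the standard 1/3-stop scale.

Shutter speed: 0.4 → 0.5 → 0.6 → 0.8 → 1 → 1.3 → 1.6 → 2 → 2.5 — 2 2/3 stops longer (brighter).
Need 2 2/3 stops darker from the aperture: f/2.8 → f/3.2 → f/3.5 → f/4 → f/4.5 → f/5 → f/5.6 → f/6.3 → f/7.1.

f/7.1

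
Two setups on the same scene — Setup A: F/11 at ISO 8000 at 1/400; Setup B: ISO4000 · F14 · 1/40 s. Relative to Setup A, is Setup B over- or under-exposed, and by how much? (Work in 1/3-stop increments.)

1 2/3 stops brighter

Aperture: f/11 → f/13 → f/14 — 2/3 stop narrower (darker).
Shutter speed: 1/400 → 1/320 → 1/250 → 1/200 → 1/160 → 1/125 → 1/100 → 1/80 → 1/60 → 1/50 → 1/40 — 3 1/3 stops longer (brighter).
ISO: 8000 → 6400 → 5000 → 4000 — 1 stop lower (darker).
Net: −2/3 +3 1/3 −1 = +1 2/3 stops.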